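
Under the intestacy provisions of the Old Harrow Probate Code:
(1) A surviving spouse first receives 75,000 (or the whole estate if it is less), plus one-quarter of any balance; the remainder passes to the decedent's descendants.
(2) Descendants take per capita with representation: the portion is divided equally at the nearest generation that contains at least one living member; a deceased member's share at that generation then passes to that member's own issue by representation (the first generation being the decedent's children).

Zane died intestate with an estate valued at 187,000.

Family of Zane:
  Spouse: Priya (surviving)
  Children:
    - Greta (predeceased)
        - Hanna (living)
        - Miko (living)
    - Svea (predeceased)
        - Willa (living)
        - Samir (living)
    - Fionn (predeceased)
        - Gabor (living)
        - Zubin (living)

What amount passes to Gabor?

Gabor receives 14,000.

Priya first takes 75,000, leaving a balance of 112,000. Priya then takes one-quarter of the balance (28,000), for a total of 103,000. The remaining 84,000 passes to the descendants.
No child survives, so the initial division is made at the grandchildren's generation.
The descendants' portion (84,000) is divided into 6 shares of 14,000: Hanna, Miko, Willa, Samir, Gabor, and Zubin each take 14,000.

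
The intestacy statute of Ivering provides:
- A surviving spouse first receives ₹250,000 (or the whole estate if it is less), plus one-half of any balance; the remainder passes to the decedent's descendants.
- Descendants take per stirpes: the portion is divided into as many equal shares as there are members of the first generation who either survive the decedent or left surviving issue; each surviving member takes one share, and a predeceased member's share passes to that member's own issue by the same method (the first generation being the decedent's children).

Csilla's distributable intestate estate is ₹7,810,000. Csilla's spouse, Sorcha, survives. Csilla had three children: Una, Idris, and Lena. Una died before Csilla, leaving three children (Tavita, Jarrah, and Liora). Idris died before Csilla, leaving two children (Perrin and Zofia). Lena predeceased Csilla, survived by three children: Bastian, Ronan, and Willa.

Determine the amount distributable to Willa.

Sorcha first takes ₹250,000, leaving a balance of ₹7,560,000. Sorcha then takes one-half of the balance (₹3,780,000), for a total of ₹4,030,000. The remaining ₹3,780,000 passes to the descendants.
The descendants' portion (₹3,780,000) is divided into 3 shares of ₹1,260,000: Una's ₹1,260,000 share passes to Una's issue; Idris's ₹1,260,000 share passes to Idris's issue; Lena's ₹1,260,000 share passes to Lena's issue.
Una's share (₹1,260,000) is divided into 3 shares of ₹420,000: Tavita, Jarrah, and Liora each take ₹420,000.
Idris's share (₹1,260,000) is divided into 2 shares of ₹630,000: Perrin and Zofia each take ₹630,000.
Lena's share (₹1,260,000) is divided into 3 shares of ₹420,000: Bastian, Ronan, and Willa each take ₹420,000.

Willa receives ₹420,000.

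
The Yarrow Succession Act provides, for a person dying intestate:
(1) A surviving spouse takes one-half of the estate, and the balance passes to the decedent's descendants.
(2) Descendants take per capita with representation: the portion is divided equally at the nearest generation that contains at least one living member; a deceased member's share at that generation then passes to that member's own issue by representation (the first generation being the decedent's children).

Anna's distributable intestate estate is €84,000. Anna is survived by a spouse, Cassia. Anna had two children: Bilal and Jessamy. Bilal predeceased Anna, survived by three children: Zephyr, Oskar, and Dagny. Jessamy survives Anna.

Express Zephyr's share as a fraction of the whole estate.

Cassia takes one-half of €84,000 = €42,000. The remaining €42,000 passes to the descendants.
The descendants' portion (€42,000) is divided into 2 shares of €21,000: Jessamy takes €21,000; Bilal's €21,000 share passes to Bilal's issue.
Bilal's share (€21,000) is divided into 3 shares of €7,000: Zephyr, Oskar, and Dagny each take €7,000.

Zephyr receives 1/12 of the estate.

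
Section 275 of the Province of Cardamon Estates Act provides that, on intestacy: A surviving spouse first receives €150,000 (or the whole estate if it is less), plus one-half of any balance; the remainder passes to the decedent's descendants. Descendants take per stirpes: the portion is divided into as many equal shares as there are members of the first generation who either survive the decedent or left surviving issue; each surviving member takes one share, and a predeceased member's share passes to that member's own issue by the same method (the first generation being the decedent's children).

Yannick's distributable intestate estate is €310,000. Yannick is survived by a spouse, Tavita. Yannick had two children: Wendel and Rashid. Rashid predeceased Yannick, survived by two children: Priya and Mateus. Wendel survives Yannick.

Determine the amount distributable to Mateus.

Tavita first takes €150,000, leaving a balance of €160,000. Tavita then takes one-half of the balance (€80,000), for a total of €230,000. The remaining €80,000 passes to the descendants.
The descendants' portion (€80,000) is divided into 2 shares of €40,000: Wendel takes €40,000; Rashid's €40,000 share passes to Rashid's issue.
Rashid's share (€40,000) is divided into 2 shares of €20,000: Priya and Mateus each take €20,000.

Mateus receives €20,000.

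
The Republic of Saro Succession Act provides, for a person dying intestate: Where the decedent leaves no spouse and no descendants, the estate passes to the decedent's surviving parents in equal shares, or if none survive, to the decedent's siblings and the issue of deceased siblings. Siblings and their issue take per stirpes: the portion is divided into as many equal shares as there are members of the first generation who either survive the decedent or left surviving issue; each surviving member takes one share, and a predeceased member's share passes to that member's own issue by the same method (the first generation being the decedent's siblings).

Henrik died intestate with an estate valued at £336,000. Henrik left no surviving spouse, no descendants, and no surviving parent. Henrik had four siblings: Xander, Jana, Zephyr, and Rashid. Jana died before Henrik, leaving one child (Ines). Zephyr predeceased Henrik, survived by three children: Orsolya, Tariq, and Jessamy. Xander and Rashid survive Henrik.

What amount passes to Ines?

Ines receives £84,000.

The entire £336,000 passes to the siblings and their issue.
That amount (£336,000) is divided into 4 shares of £84,000: Xander and Rashid each take £84,000; Jana's £84,000 share passes to Jana's issue; Zephyr's £84,000 share passes to Zephyr's issue.
Jana's share (£84,000) passes entirely to Ines.
Zephyr's share (£84,000) is divided into 3 shares of £28,000: Orsolya, Tariq, and Jessamy each take £28,000.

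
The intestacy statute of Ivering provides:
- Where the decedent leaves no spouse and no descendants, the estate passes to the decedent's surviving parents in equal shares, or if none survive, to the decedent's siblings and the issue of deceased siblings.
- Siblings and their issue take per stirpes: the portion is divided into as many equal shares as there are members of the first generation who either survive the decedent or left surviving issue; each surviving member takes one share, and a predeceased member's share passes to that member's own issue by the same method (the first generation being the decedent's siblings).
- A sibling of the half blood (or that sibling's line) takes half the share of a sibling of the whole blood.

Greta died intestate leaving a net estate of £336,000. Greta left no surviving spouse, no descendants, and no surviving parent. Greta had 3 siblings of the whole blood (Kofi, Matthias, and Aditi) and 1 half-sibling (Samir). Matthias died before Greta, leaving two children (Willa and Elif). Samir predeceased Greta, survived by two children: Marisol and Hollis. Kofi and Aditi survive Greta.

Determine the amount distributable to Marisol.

The entire £336,000 passes to the siblings and their issue.
Counting each half-blood sibling's line as half a unit, there are 7/2 units in £336,000, so one unit is £96,000. Whole-blood lines (Kofi, Matthias, and Aditi) take £96,000 each; half-blood lines (Samir) take £48,000 each.
Matthias's share (£96,000) is divided into 2 shares of £48,000: Willa and Elif each take £48,000.
Samir's share (£48,000) is divided into 2 shares of £24,000: Marisol and Hollis each take £24,000.

Marisol receives £24,000.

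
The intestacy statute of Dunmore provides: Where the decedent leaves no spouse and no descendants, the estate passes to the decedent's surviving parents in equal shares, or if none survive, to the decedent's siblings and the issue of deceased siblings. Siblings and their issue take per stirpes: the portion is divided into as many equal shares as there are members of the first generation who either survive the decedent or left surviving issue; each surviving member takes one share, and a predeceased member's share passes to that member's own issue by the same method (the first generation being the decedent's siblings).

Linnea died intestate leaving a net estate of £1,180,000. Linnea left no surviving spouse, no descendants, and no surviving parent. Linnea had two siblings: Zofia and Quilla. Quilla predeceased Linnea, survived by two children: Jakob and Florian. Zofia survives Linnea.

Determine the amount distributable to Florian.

The entire £1,180,000 passes to the siblings and their issue.
That amount (£1,180,000) is divided into 2 shares of £590,000: Zofia takes £590,000; Quilla's £590,000 share passes to Quilla's issue.
Quilla's share (£590,000) is divided into 2 shares of £295,000: Jakob and Florian each take £295,000.

Florian receives £295,000.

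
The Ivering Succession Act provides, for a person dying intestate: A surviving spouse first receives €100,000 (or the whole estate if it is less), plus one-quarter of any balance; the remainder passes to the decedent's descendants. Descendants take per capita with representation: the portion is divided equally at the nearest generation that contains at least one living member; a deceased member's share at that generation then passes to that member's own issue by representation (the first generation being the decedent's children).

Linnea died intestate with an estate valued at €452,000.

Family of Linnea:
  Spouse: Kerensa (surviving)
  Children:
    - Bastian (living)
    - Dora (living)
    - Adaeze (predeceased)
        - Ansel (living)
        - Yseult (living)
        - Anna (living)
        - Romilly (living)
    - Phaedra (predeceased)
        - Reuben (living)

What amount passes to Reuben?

Kerensa first takes €100,000, leaving a balance of €352,000. Kerensa then takes one-quarter of the balance (€88,000), for a total of €188,000. The remaining €264,000 passes to the descendants.
The descendants' portion (€264,000) is divided into 4 shares of €66,000: Bastian and Dora each take €66,000; Adaeze's €66,000 share passes to Adaeze's issue; Phaedra's €66,000 share passes to Phaedra's issue.
Adaeze's share (€66,000) is divided into 4 shares of €16,500: Ansel, Yseult, Anna, and Romilly each take €16,500.
Phaedra's share (€66,000) passes entirely to Reuben.

Reuben receives €66,000.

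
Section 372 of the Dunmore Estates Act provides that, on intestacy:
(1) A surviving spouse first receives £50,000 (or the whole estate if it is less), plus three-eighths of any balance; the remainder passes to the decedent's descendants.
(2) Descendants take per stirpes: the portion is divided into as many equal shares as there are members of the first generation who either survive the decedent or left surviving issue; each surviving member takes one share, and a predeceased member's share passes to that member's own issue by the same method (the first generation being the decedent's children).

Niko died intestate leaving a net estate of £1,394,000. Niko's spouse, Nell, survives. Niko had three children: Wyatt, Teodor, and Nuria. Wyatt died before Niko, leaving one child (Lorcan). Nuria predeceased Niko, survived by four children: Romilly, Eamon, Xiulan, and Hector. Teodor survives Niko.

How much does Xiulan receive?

Nell first takes £50,000, leaving a balance of £1,344,000. Nell then takes three-eighths of the balance (£504,000), for a total of £554,000. The remaining £840,000 passes to the descendants.
The descendants' portion (£840,000) is divided into 3 shares of £280,000: Teodor takes £280,000; Wyatt's £280,000 share passes to Wyatt's issue; Nuria's £280,000 share passes to Nuria's issue.
Wyatt's share (£280,000) passes entirely to Lorcan.
Nuria's share (£280,000) is divided into 4 shares of £70,000: Romilly, Eamon, Xiulan, and Hector each take £70,000.

Xiulan receives £70,000.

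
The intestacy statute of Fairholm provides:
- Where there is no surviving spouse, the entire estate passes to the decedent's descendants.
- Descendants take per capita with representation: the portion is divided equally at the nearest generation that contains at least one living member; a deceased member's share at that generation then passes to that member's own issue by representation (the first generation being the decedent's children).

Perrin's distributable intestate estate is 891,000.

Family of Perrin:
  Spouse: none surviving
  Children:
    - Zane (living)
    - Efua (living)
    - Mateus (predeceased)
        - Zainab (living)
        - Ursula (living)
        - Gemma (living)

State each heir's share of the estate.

Zane: 297,000; Efua: 297,000; Zainab: 99,000; Ursula: 99,000; Gemma: 99,000

The entire 891,000 passes to the descendants.
That amount (891,000) is divided into 3 shares of 297,000: Zane and Efua each take 297,000; Mateus's 297,000 share passes to Mateus's issue.
Mateus's share (297,000) is divided into 3 shares of 99,000: Zainab, Ursula, and Gemma each take 99,000.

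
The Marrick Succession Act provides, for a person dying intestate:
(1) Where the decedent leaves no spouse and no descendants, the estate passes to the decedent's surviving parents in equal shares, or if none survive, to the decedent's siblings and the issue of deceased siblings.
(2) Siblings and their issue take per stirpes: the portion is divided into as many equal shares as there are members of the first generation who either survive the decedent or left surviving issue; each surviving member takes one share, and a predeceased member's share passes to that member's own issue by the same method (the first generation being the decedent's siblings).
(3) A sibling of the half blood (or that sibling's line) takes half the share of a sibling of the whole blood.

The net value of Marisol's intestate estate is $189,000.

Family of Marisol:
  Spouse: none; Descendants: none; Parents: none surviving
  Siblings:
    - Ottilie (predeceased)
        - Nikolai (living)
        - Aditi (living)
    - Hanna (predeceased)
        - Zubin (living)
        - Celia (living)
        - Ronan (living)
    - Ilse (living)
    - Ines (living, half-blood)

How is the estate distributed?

The entire $189,000 passes to the siblings and their issue.
Counting each half-blood sibling's line as half a unit, there are 7/2 units in $189,000, so one unit is $54,000. Whole-blood lines (Ottilie, Hanna, and Ilse) take $54,000 each; half-blood lines (Ines) take $27,000 each.
Ottilie's share ($54,000) is divided into 2 shares of $27,000: Nikolai and Aditi each take $27,000.
Hanna's share ($54,000) is divided into 3 shares of $18,000: Zubin, Celia, and Ronan each take $18,000.

Nikolai: $27,000; Aditi: $27,000; Zubin: $18,000; Celia: $18,000; Ronan: $18,000; Ilse: $54,000; Ines: $27,000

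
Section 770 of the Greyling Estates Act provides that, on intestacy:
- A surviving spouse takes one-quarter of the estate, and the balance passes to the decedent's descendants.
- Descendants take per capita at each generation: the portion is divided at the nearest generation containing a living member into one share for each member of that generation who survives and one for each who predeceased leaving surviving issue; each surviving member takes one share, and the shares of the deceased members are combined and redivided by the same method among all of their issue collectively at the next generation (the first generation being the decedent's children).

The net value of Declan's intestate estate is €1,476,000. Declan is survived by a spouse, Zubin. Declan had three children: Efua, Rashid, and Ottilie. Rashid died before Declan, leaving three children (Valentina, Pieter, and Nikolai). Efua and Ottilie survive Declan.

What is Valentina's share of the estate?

Zubin takes one-quarter of €1,476,000 = €369,000. The remaining €1,107,000 passes to the descendants.
The descendants' portion (€1,107,000) is divided at the children's generation into 3 shares of €369,000. Efua and Ottilie each take €369,000. The remaining share for the deceased Rashid (€369,000) is carried to the next generation.
That pool (€369,000) is divided at the grandchildren's generation equally among Valentina, Pieter, and Nikolai: €123,000 each.

Valentina receives €123,000.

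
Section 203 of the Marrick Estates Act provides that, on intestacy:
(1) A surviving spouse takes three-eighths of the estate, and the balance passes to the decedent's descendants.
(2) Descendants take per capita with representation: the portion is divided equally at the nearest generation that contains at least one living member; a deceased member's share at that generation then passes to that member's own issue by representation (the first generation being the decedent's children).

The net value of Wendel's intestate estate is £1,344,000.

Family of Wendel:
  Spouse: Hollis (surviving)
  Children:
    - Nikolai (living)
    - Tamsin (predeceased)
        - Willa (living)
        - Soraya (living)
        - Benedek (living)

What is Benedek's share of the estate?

Hollis takes three-eighths of £1,344,000 = £504,000. The remaining £840,000 passes to the descendants.
The descendants' portion (£840,000) is divided into 2 shares of £420,000: Nikolai takes £420,000; Tamsin's £420,000 share passes to Tamsin's issue.
Tamsin's share (£420,000) is divided into 3 shares of £140,000: Willa, Soraya, and Benedek each take £140,000.

Benedek receives £140,000.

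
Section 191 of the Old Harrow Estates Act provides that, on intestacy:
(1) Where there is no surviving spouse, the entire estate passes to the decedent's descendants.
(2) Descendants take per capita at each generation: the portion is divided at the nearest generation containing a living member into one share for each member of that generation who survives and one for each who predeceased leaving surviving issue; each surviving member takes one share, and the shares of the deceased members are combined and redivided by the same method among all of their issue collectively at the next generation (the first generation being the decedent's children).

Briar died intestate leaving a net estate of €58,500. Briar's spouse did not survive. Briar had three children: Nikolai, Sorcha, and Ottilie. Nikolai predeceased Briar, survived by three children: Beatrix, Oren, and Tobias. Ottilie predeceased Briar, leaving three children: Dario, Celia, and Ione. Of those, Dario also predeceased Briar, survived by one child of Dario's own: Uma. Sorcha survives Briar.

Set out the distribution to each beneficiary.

Beatrix: €6,500; Oren: €6,500; Tobias: €6,500; Sorcha: €19,500; Uma: €6,500; Celia: €6,500; Ione: €6,500

The entire €58,500 passes to the descendants.
That amount (€58,500) is divided at the children's generation into 3 shares of €19,500. Sorcha takes €19,500. The 2 shares of the deceased (Nikolai and Ottilie) are combined into a pool of €39,000.
That pool (€39,000) is divided at the grandchildren's generation into 6 shares of €6,500. Beatrix, Oren, Tobias, Celia, and Ione each take €6,500. The remaining share for the deceased Dario (€6,500) is carried to the next generation.
That pool (€6,500) passes entirely to Uma, the sole taker at the great-grandchildren's generation.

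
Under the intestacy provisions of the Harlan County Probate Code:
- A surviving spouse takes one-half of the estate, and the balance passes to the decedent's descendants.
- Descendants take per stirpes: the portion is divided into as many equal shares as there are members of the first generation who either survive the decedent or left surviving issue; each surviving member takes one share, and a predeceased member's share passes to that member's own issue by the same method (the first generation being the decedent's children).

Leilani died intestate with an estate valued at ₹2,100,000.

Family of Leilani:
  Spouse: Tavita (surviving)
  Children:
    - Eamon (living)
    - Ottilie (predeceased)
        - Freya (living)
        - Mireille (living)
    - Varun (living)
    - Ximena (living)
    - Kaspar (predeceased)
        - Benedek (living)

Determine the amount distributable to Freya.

Tavita takes one-half of ₹2,100,000 = ₹1,050,000. The remaining ₹1,050,000 passes to the descendants.
The descendants' portion (₹1,050,000) is divided into 5 shares of ₹210,000: Eamon, Varun, and Ximena each take ₹210,000; Ottilie's ₹210,000 share passes to Ottilie's issue; Kaspar's ₹210,000 share passes to Kaspar's issue.
Ottilie's share (₹210,000) is divided into 2 shares of ₹105,000: Freya and Mireille each take ₹105,000.
Kaspar's share (₹210,000) passes entirely to Benedek.

Freya receives ₹105,000.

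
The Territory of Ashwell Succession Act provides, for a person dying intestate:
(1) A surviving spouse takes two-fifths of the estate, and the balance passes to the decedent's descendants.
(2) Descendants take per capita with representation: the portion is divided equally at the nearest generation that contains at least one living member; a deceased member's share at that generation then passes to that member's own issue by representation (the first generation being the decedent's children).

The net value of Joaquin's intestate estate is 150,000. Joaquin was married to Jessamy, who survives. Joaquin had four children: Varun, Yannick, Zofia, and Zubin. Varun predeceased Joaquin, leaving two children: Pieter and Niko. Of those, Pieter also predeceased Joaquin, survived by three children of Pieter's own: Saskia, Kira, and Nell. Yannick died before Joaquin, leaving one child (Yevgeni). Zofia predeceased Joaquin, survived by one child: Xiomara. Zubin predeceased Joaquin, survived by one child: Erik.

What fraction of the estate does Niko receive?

Jessamy takes two-fifths of 150,000 = 60,000. The remaining 90,000 passes to the descendants.
No child survives, so the initial division is made at the grandchildren's generation.
The descendants' portion (90,000) is divided into 5 shares of 18,000: Niko, Yevgeni, Xiomara, and Erik each take 18,000; Pieter's 18,000 share passes to Pieter's issue.
Pieter's share (18,000) is divided into 3 shares of 6,000: Saskia, Kira, and Nell each take 6,000.

Niko receives 3/25 of the estate.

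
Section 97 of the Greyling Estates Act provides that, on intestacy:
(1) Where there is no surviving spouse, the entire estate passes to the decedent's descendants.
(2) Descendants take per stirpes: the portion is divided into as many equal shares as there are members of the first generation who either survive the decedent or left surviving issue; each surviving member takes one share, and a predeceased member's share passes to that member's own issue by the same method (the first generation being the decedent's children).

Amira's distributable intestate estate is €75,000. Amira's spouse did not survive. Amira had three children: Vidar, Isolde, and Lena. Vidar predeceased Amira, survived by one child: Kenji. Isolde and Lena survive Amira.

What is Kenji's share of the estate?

The entire €75,000 passes to the descendants.
That amount (€75,000) is divided into 3 shares of €25,000: Isolde and Lena each take €25,000; Vidar's €25,000 share passes to Vidar's issue.
Vidar's share (€25,000) passes entirely to Kenji.

Kenji receives €25,000.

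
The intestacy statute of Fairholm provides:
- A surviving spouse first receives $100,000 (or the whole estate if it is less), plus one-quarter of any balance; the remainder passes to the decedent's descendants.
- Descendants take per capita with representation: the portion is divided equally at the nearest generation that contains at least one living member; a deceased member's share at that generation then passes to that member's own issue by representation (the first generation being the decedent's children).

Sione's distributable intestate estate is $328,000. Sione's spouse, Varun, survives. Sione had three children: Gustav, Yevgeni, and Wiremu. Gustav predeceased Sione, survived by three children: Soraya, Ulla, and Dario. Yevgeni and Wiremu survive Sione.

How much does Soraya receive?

Varun first takes $100,000, leaving a balance of $228,000. Varun then takes one-quarter of the balance ($57,000), for a total of $157,000. The remaining $171,000 passes to the descendants.
The descendants' portion ($171,000) is divided into 3 shares of $57,000: Yevgeni and Wiremu each take $57,000; Gustav's $57,000 share passes to Gustav's issue.
Gustav's share ($57,000) is divided into 3 shares of $19,000: Soraya, Ulla, and Dario each take $19,000.

Soraya receives $19,000.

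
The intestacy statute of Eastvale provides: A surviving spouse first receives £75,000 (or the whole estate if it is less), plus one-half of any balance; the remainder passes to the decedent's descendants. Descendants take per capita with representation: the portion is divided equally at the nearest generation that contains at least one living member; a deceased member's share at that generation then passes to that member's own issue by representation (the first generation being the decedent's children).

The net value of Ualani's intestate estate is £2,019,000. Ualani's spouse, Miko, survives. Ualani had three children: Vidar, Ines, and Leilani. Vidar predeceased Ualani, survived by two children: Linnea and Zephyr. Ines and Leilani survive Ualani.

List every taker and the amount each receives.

Miko first takes £75,000, leaving a balance of £1,944,000. Miko then takes one-half of the balance (£972,000), for a total of £1,047,000. The remaining £972,000 passes to the descendants.
The descendants' portion (£972,000) is divided into 3 shares of £324,000: Ines and Leilani each take £324,000; Vidar's £324,000 share passes to Vidar's issue.
Vidar's share (£324,000) is divided into 2 shares of £162,000: Linnea and Zephyr each take £162,000.

Miko: £1,047,000; Linnea: £162,000; Zephyr: £162,000; Ines: £324,000; Leilani: £324,000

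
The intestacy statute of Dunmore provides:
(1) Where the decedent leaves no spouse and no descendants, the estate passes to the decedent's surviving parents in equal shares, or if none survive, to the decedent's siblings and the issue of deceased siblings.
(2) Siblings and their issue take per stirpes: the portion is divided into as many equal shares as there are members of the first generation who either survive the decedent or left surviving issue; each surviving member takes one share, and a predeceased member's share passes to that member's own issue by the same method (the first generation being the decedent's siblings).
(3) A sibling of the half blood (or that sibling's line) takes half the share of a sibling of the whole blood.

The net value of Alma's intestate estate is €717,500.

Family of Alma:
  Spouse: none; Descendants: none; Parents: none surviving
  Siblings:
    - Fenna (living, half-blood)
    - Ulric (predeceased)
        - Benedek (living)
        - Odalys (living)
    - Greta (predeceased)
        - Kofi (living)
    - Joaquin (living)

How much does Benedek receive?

Benedek receives €102,500.

The entire €717,500 passes to the siblings and their issue.
Counting each half-blood sibling's line as half a unit, there are 7/2 units in €717,500, so one unit is €205,000. Whole-blood lines (Ulric, Greta, and Joaquin) take €205,000 each; half-blood lines (Fenna) take €102,500 each.
Ulric's share (€205,000) is divided into 2 shares of €102,500: Benedek and Odalys each take €102,500.
Greta's share (€205,000) passes entirely to Kofi.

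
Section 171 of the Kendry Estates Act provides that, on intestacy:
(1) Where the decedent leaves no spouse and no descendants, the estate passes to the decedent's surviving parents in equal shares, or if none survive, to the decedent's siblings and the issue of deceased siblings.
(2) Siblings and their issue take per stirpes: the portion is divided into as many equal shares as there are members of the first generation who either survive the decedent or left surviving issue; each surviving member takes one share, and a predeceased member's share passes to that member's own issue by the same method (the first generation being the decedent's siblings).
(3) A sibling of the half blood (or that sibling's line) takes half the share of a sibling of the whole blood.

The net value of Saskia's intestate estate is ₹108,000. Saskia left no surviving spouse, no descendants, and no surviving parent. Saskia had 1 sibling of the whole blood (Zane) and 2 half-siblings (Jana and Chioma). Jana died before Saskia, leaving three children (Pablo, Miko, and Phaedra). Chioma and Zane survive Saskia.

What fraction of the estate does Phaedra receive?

Phaedra receives 1/12 of the estate.

The entire ₹108,000 passes to the siblings and their issue.
Counting each half-blood sibling's line as half a unit, there are 2 units in ₹108,000, so one unit is ₹54,000. Whole-blood lines (Zane) take ₹54,000 each; half-blood lines (Jana and Chioma) take ₹27,000 each.
Jana's share (₹27,000) is divided into 3 shares of ₹9,000: Pablo, Miko, and Phaedra each take ₹9,000.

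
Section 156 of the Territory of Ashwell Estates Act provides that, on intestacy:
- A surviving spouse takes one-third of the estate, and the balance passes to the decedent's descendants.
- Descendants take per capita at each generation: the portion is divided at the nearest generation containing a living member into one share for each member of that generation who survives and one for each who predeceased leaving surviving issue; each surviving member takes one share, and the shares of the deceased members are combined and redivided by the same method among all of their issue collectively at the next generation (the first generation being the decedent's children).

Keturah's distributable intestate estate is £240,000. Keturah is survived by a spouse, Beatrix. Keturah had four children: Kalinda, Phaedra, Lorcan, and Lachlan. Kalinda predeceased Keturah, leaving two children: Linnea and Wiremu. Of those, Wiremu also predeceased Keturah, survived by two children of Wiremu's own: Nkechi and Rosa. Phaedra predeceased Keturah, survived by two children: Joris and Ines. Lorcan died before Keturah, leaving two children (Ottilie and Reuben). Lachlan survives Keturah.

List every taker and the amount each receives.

Beatrix takes one-third of £240,000 = £80,000. The remaining £160,000 passes to the descendants.
The descendants' portion (£160,000) is divided at the children's generation into 4 shares of £40,000. Lachlan takes £40,000. The 3 shares of the deceased (Kalinda, Phaedra, and Lorcan) are combined into a pool of £120,000.
That pool (£120,000) is divided at the grandchildren's generation into 6 shares of £20,000. Linnea, Joris, Ines, Ottilie, and Reuben each take £20,000. The remaining share for the deceased Wiremu (£20,000) is carried to the next generation.
That pool (£20,000) is divided at the great-grandchildren's generation equally among Nkechi and Rosa: £10,000 each.

Beatrix: £80,000; Linnea: £20,000; Nkechi: £10,000; Rosa: £10,000; Joris: £20,000; Ines: £20,000; Ottilie: £20,000; Reuben: £20,000; Lachlan: £40,000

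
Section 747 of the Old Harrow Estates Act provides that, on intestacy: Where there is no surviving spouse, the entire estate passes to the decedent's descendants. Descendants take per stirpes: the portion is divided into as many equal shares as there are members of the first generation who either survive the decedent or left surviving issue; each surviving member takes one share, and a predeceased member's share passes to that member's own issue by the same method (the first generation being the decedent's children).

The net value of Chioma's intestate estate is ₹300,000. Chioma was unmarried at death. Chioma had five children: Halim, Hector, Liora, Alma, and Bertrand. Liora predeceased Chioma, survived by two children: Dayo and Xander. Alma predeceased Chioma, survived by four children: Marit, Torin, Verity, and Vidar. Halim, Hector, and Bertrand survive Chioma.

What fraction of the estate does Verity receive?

Verity receives 1/20 of the estate.

The entire ₹300,000 passes to the descendants.
That amount (₹300,000) is divided into 5 shares of ₹60,000: Halim, Hector, and Bertrand each take ₹60,000; Liora's ₹60,000 share passes to Liora's issue; Alma's ₹60,000 share passes to Alma's issue.
Liora's share (₹60,000) is divided into 2 shares of ₹30,000: Dayo and Xander each take ₹30,000.
Alma's share (₹60,000) is divided into 4 shares of ₹15,000: Marit, Torin, Verity, and Vidar each take ₹15,000.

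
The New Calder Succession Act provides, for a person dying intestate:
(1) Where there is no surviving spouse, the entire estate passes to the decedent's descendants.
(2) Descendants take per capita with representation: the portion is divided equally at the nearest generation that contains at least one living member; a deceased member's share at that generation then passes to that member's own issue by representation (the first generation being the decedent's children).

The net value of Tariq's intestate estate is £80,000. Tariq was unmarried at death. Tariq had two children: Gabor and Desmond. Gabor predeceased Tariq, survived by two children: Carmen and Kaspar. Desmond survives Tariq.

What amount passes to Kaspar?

Kaspar receives £20,000.

The entire £80,000 passes to the descendants.
That amount (£80,000) is divided into 2 shares of £40,000: Desmond takes £40,000; Gabor's £40,000 share passes to Gabor's issue.
Gabor's share (£40,000) is divided into 2 shares of £20,000: Carmen and Kaspar each take £20,000.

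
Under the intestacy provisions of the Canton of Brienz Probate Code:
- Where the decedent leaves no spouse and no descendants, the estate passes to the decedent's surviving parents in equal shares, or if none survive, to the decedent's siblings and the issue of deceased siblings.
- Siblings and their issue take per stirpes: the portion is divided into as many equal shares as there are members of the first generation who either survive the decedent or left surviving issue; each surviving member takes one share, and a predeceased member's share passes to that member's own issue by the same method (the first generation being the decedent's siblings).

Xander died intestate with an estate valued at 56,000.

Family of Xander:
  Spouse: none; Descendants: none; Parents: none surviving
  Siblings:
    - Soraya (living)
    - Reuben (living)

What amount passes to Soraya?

Soraya receives 28,000.

The entire 56,000 passes to the siblings and their issue.
That amount (56,000) is divided into 2 shares of 28,000: Soraya and Reuben each take 28,000.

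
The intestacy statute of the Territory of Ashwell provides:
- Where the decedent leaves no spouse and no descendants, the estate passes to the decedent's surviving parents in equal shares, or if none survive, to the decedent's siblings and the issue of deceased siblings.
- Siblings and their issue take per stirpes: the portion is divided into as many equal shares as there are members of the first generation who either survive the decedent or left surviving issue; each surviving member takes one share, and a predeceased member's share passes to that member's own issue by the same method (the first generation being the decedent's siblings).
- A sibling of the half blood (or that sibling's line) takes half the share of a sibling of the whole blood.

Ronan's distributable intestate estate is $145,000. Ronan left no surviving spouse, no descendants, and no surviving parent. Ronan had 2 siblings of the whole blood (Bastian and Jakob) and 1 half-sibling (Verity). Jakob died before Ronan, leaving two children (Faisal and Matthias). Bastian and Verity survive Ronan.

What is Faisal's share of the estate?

Faisal receives $29,000.

The entire $145,000 passes to the siblings and their issue.
Counting each half-blood sibling's line as half a unit, there are 5/2 units in $145,000, so one unit is $58,000. Whole-blood lines (Bastian and Jakob) take $58,000 each; half-blood lines (Verity) take $29,000 each.
Jakob's share ($58,000) is divided into 2 shares of $29,000: Faisal and Matthias each take $29,000.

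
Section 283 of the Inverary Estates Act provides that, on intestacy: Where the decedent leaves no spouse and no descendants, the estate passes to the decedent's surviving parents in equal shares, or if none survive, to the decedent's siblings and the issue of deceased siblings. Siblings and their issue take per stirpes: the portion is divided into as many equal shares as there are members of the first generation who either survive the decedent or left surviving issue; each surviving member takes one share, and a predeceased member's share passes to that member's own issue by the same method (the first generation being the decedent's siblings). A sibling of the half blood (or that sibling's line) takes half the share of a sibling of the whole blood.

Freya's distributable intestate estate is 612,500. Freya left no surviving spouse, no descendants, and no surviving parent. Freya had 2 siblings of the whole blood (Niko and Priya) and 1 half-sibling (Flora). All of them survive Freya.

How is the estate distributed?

Niko: 245,000; Priya: 245,000; Flora: 122,500

The entire 612,500 passes to the siblings and their issue.
Counting each half-blood sibling's line as half a unit, there are 5/2 units in 612,500, so one unit is 245,000. Whole-blood lines (Niko and Priya) take 245,000 each; half-blood lines (Flora) take 122,500 each.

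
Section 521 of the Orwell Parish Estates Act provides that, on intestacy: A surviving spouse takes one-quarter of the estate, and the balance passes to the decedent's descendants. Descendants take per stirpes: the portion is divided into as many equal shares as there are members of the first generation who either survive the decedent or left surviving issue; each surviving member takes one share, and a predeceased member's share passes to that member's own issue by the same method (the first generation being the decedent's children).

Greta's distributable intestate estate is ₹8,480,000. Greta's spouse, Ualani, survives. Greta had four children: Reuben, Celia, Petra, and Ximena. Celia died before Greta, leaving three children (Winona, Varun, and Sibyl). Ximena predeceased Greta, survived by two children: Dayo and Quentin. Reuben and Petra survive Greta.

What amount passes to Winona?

Winona receives ₹530,000.

Ualani takes one-quarter of ₹8,480,000 = ₹2,120,000. The remaining ₹6,360,000 passes to the descendants.
The descendants' portion (₹6,360,000) is divided into 4 shares of ₹1,590,000: Reuben and Petra each take ₹1,590,000; Celia's ₹1,590,000 share passes to Celia's issue; Ximena's ₹1,590,000 share passes to Ximena's issue.
Celia's share (₹1,590,000) is divided into 3 shares of ₹530,000: Winona, Varun, and Sibyl each take ₹530,000.
Ximena's share (₹1,590,000) is divided into 2 shares of ₹795,000: Dayo and Quentin each take ₹795,000.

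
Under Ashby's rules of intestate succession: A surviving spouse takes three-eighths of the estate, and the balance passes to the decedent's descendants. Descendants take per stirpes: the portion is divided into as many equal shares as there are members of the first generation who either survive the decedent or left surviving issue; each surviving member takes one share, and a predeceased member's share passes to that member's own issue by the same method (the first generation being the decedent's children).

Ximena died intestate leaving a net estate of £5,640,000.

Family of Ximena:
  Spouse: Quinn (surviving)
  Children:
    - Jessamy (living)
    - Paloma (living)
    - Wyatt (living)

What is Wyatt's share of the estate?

Quinn takes three-eighths of £5,640,000 = £2,115,000. The remaining £3,525,000 passes to the descendants.
The descendants' portion (£3,525,000) is divided into 3 shares of £1,175,000: Jessamy, Paloma, and Wyatt each take £1,175,000.

Wyatt receives £1,175,000.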